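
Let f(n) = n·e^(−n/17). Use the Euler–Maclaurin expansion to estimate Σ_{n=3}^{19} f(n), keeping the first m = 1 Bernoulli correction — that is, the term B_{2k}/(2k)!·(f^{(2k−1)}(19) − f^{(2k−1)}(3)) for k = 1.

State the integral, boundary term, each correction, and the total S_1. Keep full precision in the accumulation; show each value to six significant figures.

S_1 ≈ 89.1459

The integral term ∫_3^19 x·e^(−x/17) dx = 84.8423.
Boundary: ½(f(3) + f(19)) = ½(2.51467 + 6.21392) = 4.36430.
Running total after boundary: 89.2066.
Order-1 term: 1/12 · (-0.0384763 − 0.690302) = -0.0607315.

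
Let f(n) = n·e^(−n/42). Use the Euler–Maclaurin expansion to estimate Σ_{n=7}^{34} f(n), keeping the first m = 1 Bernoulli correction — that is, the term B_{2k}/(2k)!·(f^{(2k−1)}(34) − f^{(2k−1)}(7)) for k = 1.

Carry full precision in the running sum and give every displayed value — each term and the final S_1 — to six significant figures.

Integral: ∫_7^34 x·e^(−x/42) dx = 321.396.
Boundary: ½(f(7) + f(34)) = ½(5.92537 + 15.1324) = 10.5289.
Running total after boundary: 331.925.
k=1: B_{2}/(2)! × [f^{(1)}(34) − f^{(1)}(7)] = 1/12 × (0.0847752 − 0.705401) = -0.0517189.

S_1 ≈ 331.873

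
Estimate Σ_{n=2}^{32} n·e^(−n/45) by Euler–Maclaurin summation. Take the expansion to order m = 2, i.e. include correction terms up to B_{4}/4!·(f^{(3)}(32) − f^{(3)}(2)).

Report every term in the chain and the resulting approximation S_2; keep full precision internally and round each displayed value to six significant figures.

S_2 ≈ 330.153

Integral: ∫_2^32 x·e^(−x/45) dx = 321.403.
Endpoint term: (f(2) + f(32))/2 = (1.91306 + 15.7151)/2 = 8.81410.
Integral + boundary = 330.217.
Correction k=1: B_{2}/2! · (f^{(1)}(32) − f^{(1)}(2)) = 1/12 · (0.141873 − 0.914016) = -0.0643453.
Running total after k=1: 330.153.
Correction k=2: B_{4}/4! · (f^{(3)}(32) − f^{(3)}(2)) = −1/720 · (0.000555096 − 0.00139609) = 1.16804e-06.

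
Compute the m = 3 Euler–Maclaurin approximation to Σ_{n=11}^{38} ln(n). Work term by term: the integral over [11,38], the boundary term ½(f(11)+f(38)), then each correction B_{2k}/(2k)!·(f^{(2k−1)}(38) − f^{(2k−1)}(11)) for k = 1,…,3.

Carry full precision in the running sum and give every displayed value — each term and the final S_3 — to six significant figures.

∫_11^38 ln(x) dx evaluates to 84.8514.
Boundary: ½(f(11) + f(38)) = ½(2.39790 + 3.63759) = 3.01774.
So far: 87.8692.
Correction k=1: B_{2}/2! · (f^{(1)}(38) − f^{(1)}(11)) = 1/12 · (0.0263158 − 0.0909091) = -0.00538278.
Running total after k=1: 87.8638.
Correction k=2: B_{4}/4! · (f^{(3)}(38) − f^{(3)}(11)) = −1/720 · (3.64485e-05 − 0.00150263) = 2.03636e-06.
Running total after k=2: 87.8638.
Correction k=3: B_{6}/6! · (f^{(5)}(38) − f^{(5)}(11)) = 1/30240 · (3.02896e-07 − 0.000149021) = -4.91793e-09.

S_3 ≈ 87.8638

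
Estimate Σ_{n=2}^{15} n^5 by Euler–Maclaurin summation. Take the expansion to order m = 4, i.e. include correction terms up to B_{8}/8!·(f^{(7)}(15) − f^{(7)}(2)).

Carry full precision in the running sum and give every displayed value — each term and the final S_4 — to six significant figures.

∫_2^15 x^5 dx evaluates to 1.89843e+06.
Endpoint term: (f(2) + f(15))/2 = (32.0000 + 759375)/2 = 379704.
Running total after boundary: 2.27813e+06.
Order-1 term: 1/12 · (253125 − 80.0000) = 21087.1.
Running total after k=1: 2.29922e+06.
Order-2 term: −1/720 · (13500.0 − 240.000) = -18.4167.
Running total after k=2: 2.29920e+06.
Order-3 term: 1/30240 · (120.000 − 120.000) = 0.00000.
Running total after k=3: 2.29920e+06.
Order-4 term: −1/1209600 · (0.00000 − 0.00000) = 0.00000.

S_4 ≈ 2.29920e+06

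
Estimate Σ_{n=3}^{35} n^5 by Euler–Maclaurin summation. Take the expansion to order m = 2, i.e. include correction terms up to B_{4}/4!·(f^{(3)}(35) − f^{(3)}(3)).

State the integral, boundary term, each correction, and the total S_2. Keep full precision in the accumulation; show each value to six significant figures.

S_2 ≈ 3.33264e+08

The integral term ∫_3^35 x^5 dx = 3.06377e+08.
Endpoint term: (f(3) + f(35))/2 = (243.000 + 5.25219e+07)/2 = 2.62611e+07.
Running total after boundary: 3.32639e+08.
Correction k=1: B_{2}/2! · (f^{(1)}(35) − f^{(1)}(3)) = 1/12 · (7.50312e+06 − 405.000) = 625227.
Running total after k=1: 3.33264e+08.
Correction k=2: B_{4}/4! · (f^{(3)}(35) − f^{(3)}(3)) = −1/720 · (73500.0 − 540.000) = -101.333.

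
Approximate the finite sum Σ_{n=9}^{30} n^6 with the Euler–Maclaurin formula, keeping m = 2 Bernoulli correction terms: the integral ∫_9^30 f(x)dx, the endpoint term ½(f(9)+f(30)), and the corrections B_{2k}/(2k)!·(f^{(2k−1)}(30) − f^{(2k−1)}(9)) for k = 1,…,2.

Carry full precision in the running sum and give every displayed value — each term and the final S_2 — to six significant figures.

S_2 ≈ 3.50048e+09

Integral: ∫_9^30 x^6 dx = 3.12360e+09.
Boundary: ½(f(9) + f(30)) = ½(531441 + 7.29000e+08) = 3.64766e+08.
Integral + boundary = 3.48837e+09.
k=1: B_{2}/(2)! × [f^{(1)}(30) − f^{(1)}(9)] = 1/12 × (1.45800e+08 − 354294) = 1.21205e+07.
Partial sum through k=1: 3.50049e+09.
k=2: B_{4}/(4)! × [f^{(3)}(30) − f^{(3)}(9)] = −1/720 × (3.24000e+06 − 87480.0) = -4378.50.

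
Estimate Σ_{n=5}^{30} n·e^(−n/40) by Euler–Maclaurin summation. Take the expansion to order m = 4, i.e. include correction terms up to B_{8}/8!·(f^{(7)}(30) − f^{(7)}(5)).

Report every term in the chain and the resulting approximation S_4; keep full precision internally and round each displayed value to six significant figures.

S_4 ≈ 275.105

∫_5^30 x·e^(−x/40) dx evaluates to 265.868.
Endpoint term: (f(5) + f(30))/2 = (4.41248 + 14.1710)/2 = 9.29174.
So far: 275.160.
Order-1 term: 1/12 · (0.118092 − 0.772185) = -0.0545078.
Partial sum through k=1: 275.105.
Order-2 term: −1/720 · (0.000664265 − 0.00158574) = 1.27982e-06.
Partial sum through k=2: 275.105.
Order-3 term: 1/30240 · (7.84202e-07 − 1.68054e-06) = -2.96407e-11.
Partial sum through k=3: 275.105.
Order-4 term: −1/1209600 · (7.20774e-10 − 1.48124e-09) = 6.28693e-16.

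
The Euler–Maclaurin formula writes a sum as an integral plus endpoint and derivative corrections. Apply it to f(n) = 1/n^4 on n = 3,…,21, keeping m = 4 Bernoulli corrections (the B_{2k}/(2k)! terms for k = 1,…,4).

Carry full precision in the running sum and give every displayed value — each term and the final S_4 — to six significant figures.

S_4 ≈ 0.0197890

Integral: ∫_3^21 1/x^4 dx = 0.0123097.
Boundary: ½(f(3) + f(21)) = ½(0.0123457 + 5.14189e-06) = 0.00617541.
So far: 0.0184851.
Order-1 term: 1/12 · (-9.79408e-07 − (-0.0164609)) = 0.00137166.
Partial sum through k=1: 0.0198568.
Order-2 term: −1/720 · (-6.66264e-08 − (-0.0548697)) = -7.62078e-05.
Partial sum through k=2: 0.0197805.
Order-3 term: 1/30240 · (-8.46049e-09 − (-0.341411)) = 1.12901e-05.
Partial sum through k=3: 0.0197918.
Order-4 term: −1/1209600 · (-1.72663e-09 − (-3.41411)) = -2.82251e-06.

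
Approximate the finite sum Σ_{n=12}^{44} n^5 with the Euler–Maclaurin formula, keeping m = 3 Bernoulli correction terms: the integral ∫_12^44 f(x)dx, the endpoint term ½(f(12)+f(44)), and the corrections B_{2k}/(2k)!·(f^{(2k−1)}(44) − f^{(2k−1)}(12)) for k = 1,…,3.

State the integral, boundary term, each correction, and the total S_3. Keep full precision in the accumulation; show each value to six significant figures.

∫_12^44 x^5 dx evaluates to 1.20889e+09.
Endpoint term: (f(12) + f(44))/2 = (248832 + 1.64916e+08)/2 = 8.25825e+07.
Integral + boundary = 1.29147e+09.
Order-1 term: 1/12 · (1.87405e+07 − 103680) = 1.55307e+06.
Partial sum through k=1: 1.29302e+09.
Order-2 term: −1/720 · (116160 − 8640.00) = -149.333.
Partial sum through k=2: 1.29302e+09.
Order-3 term: 1/30240 · (120.000 − 120.000) = 0.00000.

S_3 ≈ 1.29302e+09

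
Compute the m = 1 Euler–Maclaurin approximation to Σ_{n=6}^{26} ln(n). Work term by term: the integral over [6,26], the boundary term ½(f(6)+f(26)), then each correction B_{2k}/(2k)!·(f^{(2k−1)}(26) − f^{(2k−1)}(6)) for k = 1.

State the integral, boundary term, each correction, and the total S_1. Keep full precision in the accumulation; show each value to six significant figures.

S_1 ≈ 56.4742

The integral term ∫_6^26 ln(x) dx = 53.9600.
Endpoint term: (f(6) + f(26))/2 = (1.79176 + 3.25810)/2 = 2.52493.
So far: 56.4849.
k=1: B_{2}/(2)! × [f^{(1)}(26) − f^{(1)}(6)] = 1/12 × (0.0384615 − 0.166667) = -0.0106838.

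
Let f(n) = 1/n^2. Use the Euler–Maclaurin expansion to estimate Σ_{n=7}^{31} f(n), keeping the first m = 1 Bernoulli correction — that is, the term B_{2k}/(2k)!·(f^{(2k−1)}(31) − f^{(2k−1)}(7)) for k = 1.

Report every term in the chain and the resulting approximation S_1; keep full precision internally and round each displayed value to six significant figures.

The integral term ∫_7^31 1/x^2 dx = 0.110599.
Boundary: ½(f(7) + f(31)) = ½(0.0204082 + 0.00104058) = 0.0107244.
Integral + boundary = 0.121323.
Order-1 term: 1/12 · (-6.71344e-05 − (-0.00583090)) = 0.000480314.

S_1 ≈ 0.121804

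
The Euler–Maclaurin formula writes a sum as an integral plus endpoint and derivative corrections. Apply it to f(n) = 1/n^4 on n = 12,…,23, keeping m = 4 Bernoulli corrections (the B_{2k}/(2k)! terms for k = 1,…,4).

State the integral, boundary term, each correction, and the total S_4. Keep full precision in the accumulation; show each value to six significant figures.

S_4 ≈ 0.000192687

The integral term ∫_12^23 1/x^4 dx = 0.000165505.
½[f(12) + f(23)] = ½[4.82253e-05 + 3.57346e-06] = 2.58994e-05.
Running total after boundary: 0.000191404.
Correction k=1: B_{2}/2! · (f^{(1)}(23) − f^{(1)}(12)) = 1/12 · (-6.21471e-07 − (-1.60751e-05)) = 1.28780e-06.
Partial sum through k=1: 0.000192692.
Correction k=2: B_{4}/4! · (f^{(3)}(23) − f^{(3)}(12)) = −1/720 · (-3.52441e-08 − (-3.34898e-06)) = -4.60241e-09.
Partial sum through k=2: 0.000192687.
Correction k=3: B_{6}/6! · (f^{(5)}(23) − f^{(5)}(12)) = 1/30240 · (-3.73094e-09 − (-1.30238e-06)) = 4.29448e-11.
Partial sum through k=3: 0.000192687.
Correction k=4: B_{8}/8! · (f^{(7)}(23) − f^{(7)}(12)) = −1/1209600 · (-6.34754e-10 − (-8.13988e-07)) = -6.72415e-13.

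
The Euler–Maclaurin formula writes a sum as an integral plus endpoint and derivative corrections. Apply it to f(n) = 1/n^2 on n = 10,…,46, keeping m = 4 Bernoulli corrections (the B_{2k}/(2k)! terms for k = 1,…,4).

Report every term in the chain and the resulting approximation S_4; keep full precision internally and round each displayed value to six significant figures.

The integral term ∫_10^46 1/x^2 dx = 0.0782609.
Endpoint term: (f(10) + f(46))/2 = (0.0100000 + 0.000472590)/2 = 0.00523629.
Integral + boundary = 0.0834972.
k=1: B_{2}/(2)! × [f^{(1)}(46) − f^{(1)}(10)] = 1/12 × (-2.05474e-05 − (-0.00200000)) = 0.000164954.
Running total after k=1: 0.0836621.
k=2: B_{4}/(4)! × [f^{(3)}(46) − f^{(3)}(10)] = −1/720 × (-1.16526e-07 − (-0.000240000)) = -3.33171e-07.
Running total after k=2: 0.0836618.
k=3: B_{6}/(6)! × [f^{(5)}(46) − f^{(5)}(10)] = 1/30240 × (-1.65207e-09 − (-7.20000e-05)) = 2.38090e-09.
Running total after k=3: 0.0836618.
k=4: B_{8}/(8)! × [f^{(7)}(46) − f^{(7)}(10)] = −1/1209600 × (-4.37220e-11 − (-4.03200e-05)) = -3.33333e-11.

S_4 ≈ 0.0836618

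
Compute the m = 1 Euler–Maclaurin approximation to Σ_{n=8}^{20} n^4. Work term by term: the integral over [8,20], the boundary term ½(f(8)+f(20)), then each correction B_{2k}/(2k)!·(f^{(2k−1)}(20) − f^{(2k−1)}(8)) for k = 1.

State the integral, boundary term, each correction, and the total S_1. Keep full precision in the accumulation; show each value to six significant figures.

S_1 ≈ 717990

Integral: ∫_8^20 x^4 dx = 633446.
Boundary: ½(f(8) + f(20)) = ½(4096.00 + 160000) = 82048.0.
Running total after boundary: 715494.
k=1: B_{2}/(2)! × [f^{(1)}(20) − f^{(1)}(8)] = 1/12 × (32000.0 − 2048.00) = 2496.00.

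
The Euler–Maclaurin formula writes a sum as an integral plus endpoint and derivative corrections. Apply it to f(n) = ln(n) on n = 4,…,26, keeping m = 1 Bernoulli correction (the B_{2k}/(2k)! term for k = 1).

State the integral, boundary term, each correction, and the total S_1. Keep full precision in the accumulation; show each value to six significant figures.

The integral term ∫_4^26 ln(x) dx = 57.1653.
½[f(4) + f(26)] = ½[1.38629 + 3.25810] = 2.32220.
So far: 59.4875.
Order-1 term: 1/12 · (0.0384615 − 0.250000) = -0.0176282.

S_1 ≈ 59.4699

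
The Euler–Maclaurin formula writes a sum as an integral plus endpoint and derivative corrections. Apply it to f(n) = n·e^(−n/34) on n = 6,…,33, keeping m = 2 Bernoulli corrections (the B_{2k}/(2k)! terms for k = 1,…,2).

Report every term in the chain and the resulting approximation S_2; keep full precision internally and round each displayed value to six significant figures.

S_2 ≈ 285.650

Integral: ∫_6^33 x·e^(−x/34) dx = 276.941.
Boundary: ½(f(6) + f(33)) = ½(5.02934 + 12.5024) = 8.76586.
Integral + boundary = 285.706.
k=1: B_{2}/(2)! × [f^{(1)}(33) − f^{(1)}(6)] = 1/12 × (0.0111429 − 0.690302) = -0.0565966.
Running total after k=1: 285.650.
k=2: B_{4}/(4)! × [f^{(3)}(33) − f^{(3)}(6)] = −1/720 × (0.000665107 − 0.00204736) = 1.91980e-06.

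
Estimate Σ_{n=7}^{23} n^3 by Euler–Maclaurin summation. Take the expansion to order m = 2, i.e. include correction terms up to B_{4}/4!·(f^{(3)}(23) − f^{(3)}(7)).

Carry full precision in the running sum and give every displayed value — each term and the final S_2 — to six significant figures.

S_2 ≈ 75735.0

∫_7^23 x^3 dx evaluates to 69360.0.
Boundary: ½(f(7) + f(23)) = ½(343.000 + 12167.0) = 6255.00.
So far: 75615.0.
Correction k=1: B_{2}/2! · (f^{(1)}(23) − f^{(1)}(7)) = 1/12 · (1587.00 − 147.000) = 120.000.
Running total after k=1: 75735.0.
Correction k=2: B_{4}/4! · (f^{(3)}(23) − f^{(3)}(7)) = −1/720 · (6.00000 − 6.00000) = 0.00000.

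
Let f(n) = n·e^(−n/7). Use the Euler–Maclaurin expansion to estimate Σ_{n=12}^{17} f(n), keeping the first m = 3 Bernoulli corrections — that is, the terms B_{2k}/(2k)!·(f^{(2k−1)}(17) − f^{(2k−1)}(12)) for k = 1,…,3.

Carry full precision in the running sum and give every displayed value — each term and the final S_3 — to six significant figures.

S_3 ≈ 10.9711

∫_12^17 x·e^(−x/7) dx evaluates to 9.14095.
Endpoint term: (f(12) + f(17))/2 = (2.16111 + 1.49877)/2 = 1.82994.
Integral + boundary = 10.9709.
Correction k=1: B_{2}/2! · (f^{(1)}(17) − f^{(1)}(12)) = 1/12 · (-0.125947 − (-0.128637)) = 0.000224222.
Partial sum through k=1: 10.9711.
Correction k=2: B_{4}/4! · (f^{(3)}(17) − f^{(3)}(12)) = −1/720 · (0.00102814 − 0.00472545) = 5.13516e-06.
Partial sum through k=2: 10.9711.
Correction k=3: B_{6}/6! · (f^{(5)}(17) − f^{(5)}(12)) = 1/30240 · (9.44207e-05 − 0.000246452) = -5.02750e-09.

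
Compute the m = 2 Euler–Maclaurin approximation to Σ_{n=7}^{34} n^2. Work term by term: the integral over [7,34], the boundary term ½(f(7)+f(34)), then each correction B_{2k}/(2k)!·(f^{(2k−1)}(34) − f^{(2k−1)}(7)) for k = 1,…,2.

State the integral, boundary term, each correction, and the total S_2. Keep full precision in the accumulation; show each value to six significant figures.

S_2 ≈ 13594.0

∫_7^34 x^2 dx evaluates to 12987.0.
Boundary: ½(f(7) + f(34)) = ½(49.0000 + 1156.00) = 602.500.
Running total after boundary: 13589.5.
Correction k=1: B_{2}/2! · (f^{(1)}(34) − f^{(1)}(7)) = 1/12 · (68.0000 − 14.0000) = 4.50000.
Running total after k=1: 13594.0.
Correction k=2: B_{4}/4! · (f^{(3)}(34) − f^{(3)}(7)) = −1/720 · (0.00000 − 0.00000) = 0.00000.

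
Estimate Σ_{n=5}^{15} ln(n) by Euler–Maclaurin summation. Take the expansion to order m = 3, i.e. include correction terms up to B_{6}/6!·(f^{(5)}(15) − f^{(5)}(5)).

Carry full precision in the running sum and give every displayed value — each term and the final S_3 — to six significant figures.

∫_5^15 ln(x) dx evaluates to 22.5736.
½[f(5) + f(15)] = ½[1.60944 + 2.70805] = 2.15874.
So far: 24.7323.
Order-1 term: 1/12 · (0.0666667 − 0.200000) = -0.0111111.
After k=1: 24.7212.
Order-2 term: −1/720 · (0.000592593 − 0.0160000) = 2.13992e-05.
After k=2: 24.7212.
Order-3 term: 1/30240 · (3.16049e-05 − 0.00768000) = -2.52923e-07.

S_3 ≈ 24.7212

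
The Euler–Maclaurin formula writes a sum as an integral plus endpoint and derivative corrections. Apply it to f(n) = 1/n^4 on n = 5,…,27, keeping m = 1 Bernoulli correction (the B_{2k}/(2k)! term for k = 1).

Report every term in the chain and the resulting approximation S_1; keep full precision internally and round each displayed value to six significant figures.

∫_5^27 1/x^4 dx evaluates to 0.00264973.
Endpoint term: (f(5) + f(27))/2 = (0.00160000 + 1.88168e-06)/2 = 0.000800941.
Integral + boundary = 0.00345067.
Order-1 term: 1/12 · (-2.78767e-07 − (-0.00128000)) = 0.000106643.

S_1 ≈ 0.00355732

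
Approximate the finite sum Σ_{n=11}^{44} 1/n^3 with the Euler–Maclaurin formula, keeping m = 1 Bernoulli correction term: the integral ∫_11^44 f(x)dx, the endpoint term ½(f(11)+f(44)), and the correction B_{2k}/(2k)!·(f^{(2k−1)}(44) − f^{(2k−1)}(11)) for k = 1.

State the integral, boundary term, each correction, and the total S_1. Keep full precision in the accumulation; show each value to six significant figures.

S_1 ≈ 0.00427250

Integral: ∫_11^44 1/x^3 dx = 0.00387397.
Endpoint term: (f(11) + f(44))/2 = (0.000751315 + 1.17393e-05)/2 = 0.000381527.
Running total after boundary: 0.00425549.
Order-1 term: 1/12 · (-8.00406e-07 − (-0.000204904)) = 1.70086e-05.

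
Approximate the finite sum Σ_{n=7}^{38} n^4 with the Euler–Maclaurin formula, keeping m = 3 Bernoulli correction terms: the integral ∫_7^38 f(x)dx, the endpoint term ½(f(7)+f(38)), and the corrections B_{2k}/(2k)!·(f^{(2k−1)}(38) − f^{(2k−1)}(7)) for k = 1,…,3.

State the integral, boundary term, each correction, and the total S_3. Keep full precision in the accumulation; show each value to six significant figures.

S_3 ≈ 1.69056e+07

∫_7^38 x^4 dx evaluates to 1.58437e+07.
½[f(7) + f(38)] = ½[2401.00 + 2.08514e+06] = 1.04377e+06.
Integral + boundary = 1.68874e+07.
k=1: B_{2}/(2)! × [f^{(1)}(38) − f^{(1)}(7)] = 1/12 × (219488 − 1372.00) = 18176.3.
Running total after k=1: 1.69056e+07.
k=2: B_{4}/(4)! × [f^{(3)}(38) − f^{(3)}(7)] = −1/720 × (912.000 − 168.000) = -1.03333.
Running total after k=2: 1.69056e+07.
k=3: B_{6}/(6)! × [f^{(5)}(38) − f^{(5)}(7)] = 1/30240 × (0.00000 − 0.00000) = 0.00000.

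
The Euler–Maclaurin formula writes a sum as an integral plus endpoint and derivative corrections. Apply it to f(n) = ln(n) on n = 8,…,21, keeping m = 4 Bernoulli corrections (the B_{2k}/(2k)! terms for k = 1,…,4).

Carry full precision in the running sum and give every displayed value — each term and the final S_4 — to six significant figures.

∫_8^21 ln(x) dx evaluates to 34.2994.
Boundary: ½(f(8) + f(21)) = ½(2.07944 + 3.04452) = 2.56198.
So far: 36.8614.
Correction k=1: B_{2}/2! · (f^{(1)}(21) − f^{(1)}(8)) = 1/12 · (0.0476190 − 0.125000) = -0.00644841.
After k=1: 36.8550.
Correction k=2: B_{4}/4! · (f^{(3)}(21) − f^{(3)}(8)) = −1/720 · (0.000215959 − 0.00390625) = 5.12540e-06.
After k=2: 36.8550.
Correction k=3: B_{6}/6! · (f^{(5)}(21) − f^{(5)}(8)) = 1/30240 · (5.87645e-06 − 0.000732422) = -2.40260e-08.
After k=3: 36.8550.
Correction k=4: B_{8}/8! · (f^{(7)}(21) − f^{(7)}(8)) = −1/1209600 · (3.99758e-07 − 0.000343323) = 2.83501e-10.

S_4 ≈ 36.8550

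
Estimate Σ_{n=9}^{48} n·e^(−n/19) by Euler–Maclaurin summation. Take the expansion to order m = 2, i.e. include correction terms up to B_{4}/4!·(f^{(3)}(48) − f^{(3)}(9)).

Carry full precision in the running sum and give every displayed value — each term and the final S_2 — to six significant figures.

S_2 ≈ 234.182

Integral: ∫_9^48 x·e^(−x/19) dx = 229.498.
Endpoint term: (f(9) + f(48))/2 = (5.60433 + 3.83775)/2 = 4.72104.
So far: 234.219.
Correction k=1: B_{2}/2! · (f^{(1)}(48) − f^{(1)}(9)) = 1/12 · (-0.122034 − 0.327739) = -0.0374810.
After k=1: 234.182.
Correction k=2: B_{4}/4! · (f^{(3)}(48) − f^{(3)}(9)) = −1/720 · (0.000104910 − 0.00435775) = 5.90672e-06.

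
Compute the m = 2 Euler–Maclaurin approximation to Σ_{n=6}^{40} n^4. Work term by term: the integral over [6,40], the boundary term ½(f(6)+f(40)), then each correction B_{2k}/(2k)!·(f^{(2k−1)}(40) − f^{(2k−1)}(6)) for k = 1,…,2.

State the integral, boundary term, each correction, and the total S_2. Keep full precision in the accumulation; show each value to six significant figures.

Integral: ∫_6^40 x^4 dx = 2.04784e+07.
Boundary: ½(f(6) + f(40)) = ½(1296.00 + 2.56000e+06) = 1.28065e+06.
Integral + boundary = 2.17591e+07.
k=1: B_{2}/(2)! × [f^{(1)}(40) − f^{(1)}(6)] = 1/12 × (256000 − 864.000) = 21261.3.
Running total after k=1: 2.17804e+07.
k=2: B_{4}/(4)! × [f^{(3)}(40) − f^{(3)}(6)] = −1/720 × (960.000 − 144.000) = -1.13333.

S_2 ≈ 2.17804e+07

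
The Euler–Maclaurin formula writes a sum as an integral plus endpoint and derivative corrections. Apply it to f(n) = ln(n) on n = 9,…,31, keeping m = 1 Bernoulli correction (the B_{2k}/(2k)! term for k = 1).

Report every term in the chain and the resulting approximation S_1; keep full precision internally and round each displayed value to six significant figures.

∫_9^31 ln(x) dx evaluates to 64.6786.
Endpoint term: (f(9) + f(31))/2 = (2.19722 + 3.43399)/2 = 2.81561.
So far: 67.4942.
Correction k=1: B_{2}/2! · (f^{(1)}(31) − f^{(1)}(9)) = 1/12 · (0.0322581 − 0.111111) = -0.00657109.

S_1 ≈ 67.4876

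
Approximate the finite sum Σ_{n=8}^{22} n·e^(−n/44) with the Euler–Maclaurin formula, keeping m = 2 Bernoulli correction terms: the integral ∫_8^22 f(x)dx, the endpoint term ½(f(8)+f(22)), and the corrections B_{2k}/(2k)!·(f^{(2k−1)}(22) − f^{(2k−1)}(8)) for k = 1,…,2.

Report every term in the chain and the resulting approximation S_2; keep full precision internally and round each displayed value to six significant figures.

Integral: ∫_8^22 x·e^(−x/44) dx = 146.262.
Endpoint term: (f(8) + f(22))/2 = (6.67002 + 13.3437)/2 = 10.0068.
So far: 156.268.
Order-1 term: 1/12 · (0.303265 − 0.682161) = -0.0315747.
Partial sum through k=1: 156.237.
Order-2 term: −1/720 · (0.000783227 − 0.00121367) = 5.97840e-07.

S_2 ≈ 156.237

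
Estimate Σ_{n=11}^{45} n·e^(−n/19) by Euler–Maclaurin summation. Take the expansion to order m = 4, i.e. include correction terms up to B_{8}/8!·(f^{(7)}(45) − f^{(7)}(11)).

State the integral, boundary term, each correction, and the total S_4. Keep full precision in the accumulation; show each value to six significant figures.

S_4 ≈ 210.785

The integral term ∫_11^45 x·e^(−x/19) dx = 205.626.
½[f(11) + f(45)] = ½[6.16537 + 4.21328] = 5.18932.
Integral + boundary = 210.815.
Correction k=1: B_{2}/2! · (f^{(1)}(45) − f^{(1)}(11)) = 1/12 · (-0.128123 − 0.235995) = -0.0303432.
Running total after k=1: 210.785.
Correction k=2: B_{4}/4! · (f^{(3)}(45) − f^{(3)}(11)) = −1/720 · (0.000163805 − 0.00375892) = 4.99322e-06.
Running total after k=2: 210.785.
Correction k=3: B_{6}/6! · (f^{(5)}(45) − f^{(5)}(11)) = 1/30240 · (1.89064e-06 − 1.90142e-05) = -5.66255e-10.
Running total after k=3: 210.785.
Correction k=4: B_{8}/8! · (f^{(7)}(45) − f^{(7)}(11)) = −1/1209600 · (9.21755e-09 − 7.64982e-08) = 5.56222e-14.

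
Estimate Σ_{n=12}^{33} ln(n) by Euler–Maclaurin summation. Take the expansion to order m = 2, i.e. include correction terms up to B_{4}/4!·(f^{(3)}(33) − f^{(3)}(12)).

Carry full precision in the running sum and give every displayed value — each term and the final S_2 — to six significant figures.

The integral term ∫_12^33 ln(x) dx = 64.5659.
Endpoint term: (f(12) + f(33))/2 = (2.48491 + 3.49651)/2 = 2.99071.
So far: 67.5566.
Order-1 term: 1/12 · (0.0303030 − 0.0833333) = -0.00441919.
After k=1: 67.5522.
Order-2 term: −1/720 · (5.56529e-05 − 0.00115741) = 1.53021e-06.

S_2 ≈ 67.5522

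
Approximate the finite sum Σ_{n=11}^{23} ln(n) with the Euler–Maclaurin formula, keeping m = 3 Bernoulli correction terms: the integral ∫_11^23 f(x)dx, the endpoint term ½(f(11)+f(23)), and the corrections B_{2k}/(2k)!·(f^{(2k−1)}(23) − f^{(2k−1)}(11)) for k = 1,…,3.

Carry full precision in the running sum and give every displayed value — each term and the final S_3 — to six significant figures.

S_3 ≈ 36.5023

Integral: ∫_11^23 ln(x) dx = 33.7395.
Boundary: ½(f(11) + f(23)) = ½(2.39790 + 3.13549) = 2.76669.
Integral + boundary = 36.5062.
k=1: B_{2}/(2)! × [f^{(1)}(23) − f^{(1)}(11)] = 1/12 × (0.0434783 − 0.0909091) = -0.00395257.
Partial sum through k=1: 36.5023.
k=2: B_{4}/(4)! × [f^{(3)}(23) − f^{(3)}(11)] = −1/720 × (0.000164379 − 0.00150263) = 1.85868e-06.
Partial sum through k=2: 36.5023.
k=3: B_{6}/(6)! × [f^{(5)}(23) − f^{(5)}(11)] = 1/30240 × (3.72883e-06 − 0.000149021) = -4.80464e-09.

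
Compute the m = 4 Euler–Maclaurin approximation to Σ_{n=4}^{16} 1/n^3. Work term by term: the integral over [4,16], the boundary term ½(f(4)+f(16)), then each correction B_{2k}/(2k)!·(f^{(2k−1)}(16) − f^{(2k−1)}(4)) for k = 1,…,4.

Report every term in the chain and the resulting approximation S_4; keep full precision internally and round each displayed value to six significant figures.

Integral: ∫_4^16 1/x^3 dx = 0.0292969.
½[f(4) + f(16)] = ½[0.0156250 + 0.000244141] = 0.00793457.
Integral + boundary = 0.0372314.
Correction k=1: B_{2}/2! · (f^{(1)}(16) − f^{(1)}(4)) = 1/12 · (-4.57764e-05 − (-0.0117188)) = 0.000972748.
Running total after k=1: 0.0382042.
Correction k=2: B_{4}/4! · (f^{(3)}(16) − f^{(3)}(4)) = −1/720 · (-3.57628e-06 − (-0.0146484)) = -2.03401e-05.
Running total after k=2: 0.0381839.
Correction k=3: B_{6}/6! · (f^{(5)}(16) − f^{(5)}(4)) = 1/30240 · (-5.86733e-07 − (-0.0384521)) = 1.27155e-06.
Running total after k=3: 0.0381851.
Correction k=4: B_{8}/8! · (f^{(7)}(16) − f^{(7)}(4)) = −1/1209600 · (-1.65019e-07 − (-0.173035)) = -1.43051e-07.

S_4 ≈ 0.0381850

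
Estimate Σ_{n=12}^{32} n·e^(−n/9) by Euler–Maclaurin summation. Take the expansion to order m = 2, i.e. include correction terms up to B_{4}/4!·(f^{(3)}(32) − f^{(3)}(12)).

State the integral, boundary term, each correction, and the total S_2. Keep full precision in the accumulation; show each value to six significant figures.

∫_12^32 x·e^(−x/9) dx evaluates to 39.2792.
Boundary: ½(f(12) + f(32)) = ½(3.16317 + 0.914096) = 2.03863.
Running total after boundary: 41.3178.
Order-1 term: 1/12 · (-0.0730007 − (-0.0878657)) = 0.00123875.
After k=1: 41.3191.
Order-2 term: −1/720 · (-0.000195923 − 0.00542381) = 7.80518e-06.

S_2 ≈ 41.3191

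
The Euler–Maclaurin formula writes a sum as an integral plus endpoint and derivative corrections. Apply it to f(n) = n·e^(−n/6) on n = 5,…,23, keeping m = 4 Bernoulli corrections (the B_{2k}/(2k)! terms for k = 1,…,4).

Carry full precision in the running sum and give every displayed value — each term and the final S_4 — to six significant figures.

S_4 ≈ 26.2428

Integral: ∫_5^23 x·e^(−x/6) dx = 24.9186.
Endpoint term: (f(5) + f(23))/2 = (2.17299 + 0.497660)/2 = 1.33533.
So far: 26.2539.
Order-1 term: 1/12 · (-0.0613059 − 0.0724330) = -0.0111449.
Running total after k=1: 26.2428.
Order-2 term: −1/720 · (-0.000500865 − 0.0261564) = 3.70239e-05.
Running total after k=2: 26.2428.
Order-3 term: 1/30240 · (1.94781e-05 − 0.00139724) = -4.55610e-08.
Running total after k=3: 26.2428.
Order-4 term: −1/1209600 · (1.46859e-06 − 5.74422e-05) = 4.62745e-11.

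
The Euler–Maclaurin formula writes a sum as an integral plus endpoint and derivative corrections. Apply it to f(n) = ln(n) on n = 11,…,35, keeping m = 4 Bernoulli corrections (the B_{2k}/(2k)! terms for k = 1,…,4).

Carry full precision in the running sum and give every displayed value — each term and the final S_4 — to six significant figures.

∫_11^35 ln(x) dx evaluates to 74.0603.
Boundary: ½(f(11) + f(35)) = ½(2.39790 + 3.55535) = 2.97662.
So far: 77.0370.
k=1: B_{2}/(2)! × [f^{(1)}(35) − f^{(1)}(11)] = 1/12 × (0.0285714 − 0.0909091) = -0.00519481.
After k=1: 77.0318.
k=2: B_{4}/(4)! × [f^{(3)}(35) − f^{(3)}(11)] = −1/720 × (4.66472e-05 − 0.00150263) = 2.02220e-06.
After k=2: 77.0318.
k=3: B_{6}/(6)! × [f^{(5)}(35) − f^{(5)}(11)] = 1/30240 × (4.56952e-07 − 0.000149021) = -4.91284e-09.
After k=3: 77.0318.
k=4: B_{8}/(8)! × [f^{(7)}(35) − f^{(7)}(11)] = −1/1209600 × (1.11907e-08 − 3.69474e-05) = 3.05359e-11.

S_4 ≈ 77.0318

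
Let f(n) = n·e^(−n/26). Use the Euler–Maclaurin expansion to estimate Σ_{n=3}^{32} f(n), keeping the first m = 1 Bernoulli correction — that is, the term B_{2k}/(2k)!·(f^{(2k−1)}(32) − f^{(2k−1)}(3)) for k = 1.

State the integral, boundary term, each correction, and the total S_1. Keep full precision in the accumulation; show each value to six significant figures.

Integral: ∫_3^32 x·e^(−x/26) dx = 231.393.
Boundary: ½(f(3) + f(32)) = ½(2.67307 + 9.34617) = 6.00962.
So far: 237.403.
k=1: B_{2}/(2)! × [f^{(1)}(32) − f^{(1)}(3)] = 1/12 × (-0.0674003 − 0.788213) = -0.0713011.

S_1 ≈ 237.332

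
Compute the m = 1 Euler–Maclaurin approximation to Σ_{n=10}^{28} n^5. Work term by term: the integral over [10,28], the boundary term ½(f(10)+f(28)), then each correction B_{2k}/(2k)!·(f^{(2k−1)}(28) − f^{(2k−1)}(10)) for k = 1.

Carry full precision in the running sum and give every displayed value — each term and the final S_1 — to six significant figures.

Integral: ∫_10^28 x^5 dx = 8.01484e+07.
Endpoint term: (f(10) + f(28))/2 = (100000 + 1.72104e+07)/2 = 8.65518e+06.
Integral + boundary = 8.88036e+07.
Correction k=1: B_{2}/2! · (f^{(1)}(28) − f^{(1)}(10)) = 1/12 · (3.07328e+06 − 50000.0) = 251940.

S_1 ≈ 8.90555e+07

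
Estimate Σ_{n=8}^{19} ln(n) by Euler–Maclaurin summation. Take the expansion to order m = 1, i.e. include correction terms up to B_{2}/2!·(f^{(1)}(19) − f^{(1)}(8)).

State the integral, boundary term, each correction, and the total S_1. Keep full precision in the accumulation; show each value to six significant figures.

The integral term ∫_8^19 ln(x) dx = 28.3088.
½[f(8) + f(19)] = ½[2.07944 + 2.94444] = 2.51194.
Running total after boundary: 30.8207.
Order-1 term: 1/12 · (0.0526316 − 0.125000) = -0.00603070.

S_1 ≈ 30.8147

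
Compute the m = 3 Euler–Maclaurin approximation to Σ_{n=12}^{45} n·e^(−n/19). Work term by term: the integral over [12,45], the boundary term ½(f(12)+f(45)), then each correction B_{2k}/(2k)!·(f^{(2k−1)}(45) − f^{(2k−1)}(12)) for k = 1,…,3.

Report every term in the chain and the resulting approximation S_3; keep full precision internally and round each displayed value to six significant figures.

The integral term ∫_12^45 x·e^(−x/19) dx = 199.349.
Endpoint term: (f(12) + f(45))/2 = (6.38102 + 4.21328)/2 = 5.29715.
So far: 204.647.
k=1: B_{2}/(2)! × [f^{(1)}(45) − f^{(1)}(12)] = 1/12 × (-0.128123 − 0.195908) = -0.0270026.
After k=1: 204.620.
k=2: B_{4}/(4)! × [f^{(3)}(45) − f^{(3)}(12)] = −1/720 × (0.000163805 − 0.00348867) = 4.61787e-06.
After k=2: 204.620.
k=3: B_{6}/(6)! × [f^{(5)}(45) − f^{(5)}(12)] = 1/30240 × (1.89064e-06 − 1.78246e-05) = -5.26915e-10.

S_3 ≈ 204.620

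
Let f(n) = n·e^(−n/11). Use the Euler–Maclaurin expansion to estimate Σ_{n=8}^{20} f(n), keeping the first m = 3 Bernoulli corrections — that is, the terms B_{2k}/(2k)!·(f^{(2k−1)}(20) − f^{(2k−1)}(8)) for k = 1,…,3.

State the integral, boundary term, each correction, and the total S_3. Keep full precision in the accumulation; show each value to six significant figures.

S_3 ≈ 49.1768

Integral: ∫_8^20 x·e^(−x/11) dx = 45.6427.
½[f(8) + f(20)] = ½[3.86580 + 3.24641] = 3.55611.
Integral + boundary = 49.1988.
k=1: B_{2}/(2)! × [f^{(1)}(20) − f^{(1)}(8)] = 1/12 × (-0.132808 − 0.131789) = -0.0220497.
Running total after k=1: 49.1768.
k=2: B_{4}/(4)! × [f^{(3)}(20) − f^{(3)}(8)] = −1/720 × (0.00158540 − 0.00907635) = 1.04041e-05.
Running total after k=2: 49.1768.
k=3: B_{6}/(6)! × [f^{(5)}(20) − f^{(5)}(8)] = 1/30240 × (3.52759e-05 − 0.000141021) = -3.49686e-09.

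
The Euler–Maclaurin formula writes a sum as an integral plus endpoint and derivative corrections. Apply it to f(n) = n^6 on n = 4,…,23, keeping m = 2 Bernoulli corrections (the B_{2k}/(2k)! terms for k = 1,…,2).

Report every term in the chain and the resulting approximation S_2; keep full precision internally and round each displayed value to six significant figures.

S_2 ≈ 5.63637e+08

Integral: ∫_4^23 x^6 dx = 4.86401e+08.
½[f(4) + f(23)] = ½[4096.00 + 1.48036e+08] = 7.40200e+07.
Integral + boundary = 5.60421e+08.
k=1: B_{2}/(2)! × [f^{(1)}(23) − f^{(1)}(4)] = 1/12 × (3.86181e+07 − 6144.00) = 3.21766e+06.
After k=1: 5.63639e+08.
k=2: B_{4}/(4)! × [f^{(3)}(23) − f^{(3)}(4)] = −1/720 × (1.46004e+06 − 7680.00) = -2017.17.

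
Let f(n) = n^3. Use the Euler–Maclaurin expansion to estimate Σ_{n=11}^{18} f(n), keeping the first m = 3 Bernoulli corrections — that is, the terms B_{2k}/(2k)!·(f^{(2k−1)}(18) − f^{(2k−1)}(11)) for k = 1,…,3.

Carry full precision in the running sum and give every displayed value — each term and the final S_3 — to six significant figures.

S_3 ≈ 26216.0

∫_11^18 x^3 dx evaluates to 22583.8.
½[f(11) + f(18)] = ½[1331.00 + 5832.00] = 3581.50.
Running total after boundary: 26165.2.
k=1: B_{2}/(2)! × [f^{(1)}(18) − f^{(1)}(11)] = 1/12 × (972.000 − 363.000) = 50.7500.
Running total after k=1: 26216.0.
k=2: B_{4}/(4)! × [f^{(3)}(18) − f^{(3)}(11)] = −1/720 × (6.00000 − 6.00000) = 0.00000.
Running total after k=2: 26216.0.
k=3: B_{6}/(6)! × [f^{(5)}(18) − f^{(5)}(11)] = 1/30240 × (0.00000 − 0.00000) = 0.00000.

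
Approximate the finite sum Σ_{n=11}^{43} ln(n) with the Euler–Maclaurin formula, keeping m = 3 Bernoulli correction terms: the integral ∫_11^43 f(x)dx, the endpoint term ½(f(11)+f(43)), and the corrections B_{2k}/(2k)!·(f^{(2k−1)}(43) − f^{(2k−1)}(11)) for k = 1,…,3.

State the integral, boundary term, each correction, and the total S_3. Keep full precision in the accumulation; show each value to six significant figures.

The integral term ∫_11^43 ln(x) dx = 103.355.
Endpoint term: (f(11) + f(43))/2 = (2.39790 + 3.76120)/2 = 3.07955.
So far: 106.434.
Order-1 term: 1/12 · (0.0232558 − 0.0909091) = -0.00563777.
After k=1: 106.429.
Order-2 term: −1/720 · (2.51550e-05 − 0.00150263) = 2.05205e-06.
After k=2: 106.429.
Order-3 term: 1/30240 · (1.63256e-07 − 0.000149021) = -4.92255e-09.

S_3 ≈ 106.429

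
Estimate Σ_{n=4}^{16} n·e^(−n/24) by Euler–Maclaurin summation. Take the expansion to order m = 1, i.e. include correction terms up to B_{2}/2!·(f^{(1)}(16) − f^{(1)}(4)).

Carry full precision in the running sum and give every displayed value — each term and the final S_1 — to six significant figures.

Integral: ∫_4^16 x·e^(−x/24) dx = 75.9553.
½[f(4) + f(16)] = ½[3.38593 + 8.21467] = 5.80030.
Running total after boundary: 81.7556.
Order-1 term: 1/12 · (0.171139 − 0.705401) = -0.0445219.

S_1 ≈ 81.7111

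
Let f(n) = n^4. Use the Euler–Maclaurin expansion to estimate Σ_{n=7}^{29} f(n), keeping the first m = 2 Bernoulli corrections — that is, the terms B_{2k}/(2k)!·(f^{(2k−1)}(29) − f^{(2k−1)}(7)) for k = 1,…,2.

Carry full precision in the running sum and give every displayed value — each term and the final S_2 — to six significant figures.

∫_7^29 x^4 dx evaluates to 4.09887e+06.
Endpoint term: (f(7) + f(29))/2 = (2401.00 + 707281)/2 = 354841.
Running total after boundary: 4.45371e+06.
Correction k=1: B_{2}/2! · (f^{(1)}(29) − f^{(1)}(7)) = 1/12 · (97556.0 − 1372.00) = 8015.33.
Partial sum through k=1: 4.46172e+06.
Correction k=2: B_{4}/4! · (f^{(3)}(29) − f^{(3)}(7)) = −1/720 · (696.000 − 168.000) = -0.733333.

S_2 ≈ 4.46172e+06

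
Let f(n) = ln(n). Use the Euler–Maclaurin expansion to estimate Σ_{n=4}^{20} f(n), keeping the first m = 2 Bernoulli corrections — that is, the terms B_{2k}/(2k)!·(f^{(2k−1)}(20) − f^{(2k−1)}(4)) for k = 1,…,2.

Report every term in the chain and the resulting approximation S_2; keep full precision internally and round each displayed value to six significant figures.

S_2 ≈ 40.5439

The integral term ∫_4^20 ln(x) dx = 38.3695.
½[f(4) + f(20)] = ½[1.38629 + 2.99573] = 2.19101.
Running total after boundary: 40.5605.
Order-1 term: 1/12 · (0.0500000 − 0.250000) = -0.0166667.
Running total after k=1: 40.5438.
Order-2 term: −1/720 · (0.000250000 − 0.0312500) = 4.30556e-05.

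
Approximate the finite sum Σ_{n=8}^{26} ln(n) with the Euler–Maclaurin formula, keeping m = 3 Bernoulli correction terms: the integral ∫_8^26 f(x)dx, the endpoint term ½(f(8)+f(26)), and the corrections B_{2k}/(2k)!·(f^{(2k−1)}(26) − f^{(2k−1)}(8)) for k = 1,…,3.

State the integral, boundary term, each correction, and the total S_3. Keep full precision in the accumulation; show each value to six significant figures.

S_3 ≈ 52.7365

The integral term ∫_8^26 ln(x) dx = 50.0750.
Boundary: ½(f(8) + f(26)) = ½(2.07944 + 3.25810) = 2.66877.
Running total after boundary: 52.7437.
Order-1 term: 1/12 · (0.0384615 − 0.125000) = -0.00721154.
After k=1: 52.7365.
Order-2 term: −1/720 · (0.000113792 − 0.00390625) = 5.26730e-06.
After k=2: 52.7365.
Order-3 term: 1/30240 · (2.01997e-06 − 0.000732422) = -2.41535e-08.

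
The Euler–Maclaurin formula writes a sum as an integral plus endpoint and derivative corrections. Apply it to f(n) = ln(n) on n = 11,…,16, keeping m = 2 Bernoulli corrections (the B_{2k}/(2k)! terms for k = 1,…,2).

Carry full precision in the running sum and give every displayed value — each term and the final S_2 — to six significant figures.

∫_11^16 ln(x) dx evaluates to 12.9846.
½[f(11) + f(16)] = ½[2.39790 + 2.77259] = 2.58524.
Running total after boundary: 15.5698.
Correction k=1: B_{2}/2! · (f^{(1)}(16) − f^{(1)}(11)) = 1/12 · (0.0625000 − 0.0909091) = -0.00236742.
After k=1: 15.5674.
Correction k=2: B_{4}/4! · (f^{(3)}(16) − f^{(3)}(11)) = −1/720 · (0.000488281 − 0.00150263) = 1.40882e-06.

S_2 ≈ 15.5674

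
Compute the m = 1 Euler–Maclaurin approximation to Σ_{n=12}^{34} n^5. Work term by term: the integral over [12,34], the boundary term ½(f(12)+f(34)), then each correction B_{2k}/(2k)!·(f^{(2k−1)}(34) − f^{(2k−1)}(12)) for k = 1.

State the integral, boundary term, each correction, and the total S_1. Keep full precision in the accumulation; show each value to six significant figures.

Integral: ∫_12^34 x^5 dx = 2.56970e+08.
Boundary: ½(f(12) + f(34)) = ½(248832 + 4.54354e+07) = 2.28421e+07.
Integral + boundary = 2.79812e+08.
Order-1 term: 1/12 · (6.68168e+06 − 103680) = 548167.

S_1 ≈ 2.80360e+08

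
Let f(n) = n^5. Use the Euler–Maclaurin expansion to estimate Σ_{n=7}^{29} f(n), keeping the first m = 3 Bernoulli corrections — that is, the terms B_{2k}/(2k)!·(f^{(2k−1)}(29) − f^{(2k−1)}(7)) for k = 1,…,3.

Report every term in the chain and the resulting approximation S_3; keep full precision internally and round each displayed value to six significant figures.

S_3 ≈ 1.09675e+08

∫_7^29 x^5 dx evaluates to 9.91176e+07.
Endpoint term: (f(7) + f(29))/2 = (16807.0 + 2.05111e+07)/2 = 1.02640e+07.
So far: 1.09382e+08.
Correction k=1: B_{2}/2! · (f^{(1)}(29) − f^{(1)}(7)) = 1/12 · (3.53640e+06 − 12005.0) = 293700.
After k=1: 1.09675e+08.
Correction k=2: B_{4}/4! · (f^{(3)}(29) − f^{(3)}(7)) = −1/720 · (50460.0 − 2940.00) = -66.0000.
After k=2: 1.09675e+08.
Correction k=3: B_{6}/6! · (f^{(5)}(29) − f^{(5)}(7)) = 1/30240 · (120.000 − 120.000) = 0.00000.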